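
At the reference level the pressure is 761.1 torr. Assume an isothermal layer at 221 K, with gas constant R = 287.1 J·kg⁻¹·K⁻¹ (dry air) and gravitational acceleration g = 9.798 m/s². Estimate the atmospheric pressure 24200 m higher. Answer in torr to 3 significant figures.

Scale height: H = RT/g = 287.1 × 221 / 9.798 = 6475.7 m.
Barometric formula: P = P₀ exp(−z/H).
z/H = 24200/6475.7 = 3.7370; exp(−3.7370) = 0.023825.
P = 761.1 × 0.023825 = 18.133 torr.

P ≈ 18.1 torr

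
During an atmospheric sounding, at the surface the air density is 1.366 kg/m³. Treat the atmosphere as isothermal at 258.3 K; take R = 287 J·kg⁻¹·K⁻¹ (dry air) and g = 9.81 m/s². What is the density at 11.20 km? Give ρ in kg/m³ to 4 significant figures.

ρ ≈ 0.3103 kg/m³

Scale height: H = RT/g = 287 × 258.3 / 9.81 = 7556.8 m.
In an isothermal atmosphere, density decays like pressure: ρ = ρ₀ exp(−z/H).
z/H = 11200/7556.8 = 1.4821; exp(−1.4821) = 0.22716.
ρ = 1.366 × 0.22716 = 0.31030 kg/m³.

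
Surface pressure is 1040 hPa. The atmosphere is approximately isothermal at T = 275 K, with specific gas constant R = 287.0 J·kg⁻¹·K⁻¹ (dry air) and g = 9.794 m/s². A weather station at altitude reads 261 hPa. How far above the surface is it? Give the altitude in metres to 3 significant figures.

z ≈ 11100 m

Scale height: H = RT/g = 287.0 × 275 / 9.794 = 8058.5 m.
Invert the barometric formula: z = H ln(P₀/P).
P₀/P = 1040/261 = 3.9847; ln(3.9847) = 1.3825.
z = 8058.5 × 1.3825 = 11141 m.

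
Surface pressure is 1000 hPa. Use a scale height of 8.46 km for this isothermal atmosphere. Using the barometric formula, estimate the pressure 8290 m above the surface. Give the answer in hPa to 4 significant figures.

Barometric formula: P = P₀ exp(−z/H).
z/H = 8290.0/8460.0 = 0.97991; exp(−0.97991) = 0.37534.
P = 1000 × 0.37534 = 375.34 hPa.

P ≈ 375.3 hPa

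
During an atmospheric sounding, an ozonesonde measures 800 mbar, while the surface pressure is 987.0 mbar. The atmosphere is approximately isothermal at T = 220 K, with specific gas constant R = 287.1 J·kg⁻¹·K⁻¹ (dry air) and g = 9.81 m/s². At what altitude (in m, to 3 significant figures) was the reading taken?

z ≈ 1350 m

Scale height: H = RT/g = 287.1 × 220 / 9.81 = 6438.5 m.
Invert the barometric formula: z = H ln(P₀/P).
P₀/P = 987.0/800 = 1.2337; ln(1.2337) = 0.21002.
z = 6438.5 × 0.21002 = 1352.2 m.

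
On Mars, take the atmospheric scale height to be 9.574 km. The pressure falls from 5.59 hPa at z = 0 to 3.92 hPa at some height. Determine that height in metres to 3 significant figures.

Invert the barometric formula: z = H ln(P₀/P).
P₀/P = 5.59/3.92 = 1.4260; ln(1.4260) = 0.35487.
z = 9574.0 × 0.35487 = 3397.5 m.

z ≈ 3400 m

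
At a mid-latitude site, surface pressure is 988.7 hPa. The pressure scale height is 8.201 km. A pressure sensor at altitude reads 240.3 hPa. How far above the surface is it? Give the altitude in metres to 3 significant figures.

z ≈ 11600 m

Invert the barometric formula: z = H ln(P₀/P).
P₀/P = 988.7/240.3 = 4.1144; ln(4.1144) = 1.4145.
z = 8201.0 × 1.4145 = 11600 m.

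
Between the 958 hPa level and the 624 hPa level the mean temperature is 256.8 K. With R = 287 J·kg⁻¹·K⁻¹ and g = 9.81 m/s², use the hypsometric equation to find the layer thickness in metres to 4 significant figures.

Δz ≈ 3221 m

Hypsometric equation: Δz = (R T̄/g) ln(P₁/P₂).
R T̄/g = 287 × 256.8 / 9.81 = 7512.9 m.
ln(958/624) = ln(1.5353) = 0.42873.
Δz = 7512.9 × 0.42873 = 3221.0 m.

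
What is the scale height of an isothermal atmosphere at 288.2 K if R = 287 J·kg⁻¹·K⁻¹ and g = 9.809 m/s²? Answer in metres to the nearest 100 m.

H ≈ 8400 m

The scale height of an isothermal atmosphere is H = RT/g.
H = 287 × 288.2 / 9.809 = 82713/9.809 = 8432.4 m.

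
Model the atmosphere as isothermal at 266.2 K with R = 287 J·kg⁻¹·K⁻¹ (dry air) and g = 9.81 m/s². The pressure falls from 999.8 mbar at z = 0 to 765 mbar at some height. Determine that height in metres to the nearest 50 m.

z ≈ 2100 m

Scale height: H = RT/g = 287 × 266.2 / 9.81 = 7787.9 m.
Invert the barometric formula: z = H ln(P₀/P).
P₀/P = 999.8/765 = 1.3069; ln(1.3069) = 0.26766.
z = 7787.9 × 0.26766 = 2084.5 m.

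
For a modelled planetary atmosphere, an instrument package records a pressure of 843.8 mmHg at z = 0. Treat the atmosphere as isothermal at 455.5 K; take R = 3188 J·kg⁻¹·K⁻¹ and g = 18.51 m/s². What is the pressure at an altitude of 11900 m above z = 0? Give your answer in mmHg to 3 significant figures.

Scale height: H = RT/g = 3188 × 455.5 / 18.51 = 78451 m.
Barometric formula: P = P₀ exp(−z/H).
z/H = 11900/78451 = 0.15169; exp(−0.15169) = 0.85925.
P = 843.8 × 0.85925 = 725.04 mmHg.

P ≈ 725 mmHg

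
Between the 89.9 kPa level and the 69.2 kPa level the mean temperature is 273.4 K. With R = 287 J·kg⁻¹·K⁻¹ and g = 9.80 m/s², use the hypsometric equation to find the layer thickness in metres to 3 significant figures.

Δz ≈ 2100 m

Hypsometric equation: Δz = (R T̄/g) ln(P₁/P₂).
R T̄/g = 287 × 273.4 / 9.80 = 8006.7 m.
ln(89.9/69.2) = ln(1.2991) = 0.26167.
Δz = 8006.7 × 0.26167 = 2095.1 m.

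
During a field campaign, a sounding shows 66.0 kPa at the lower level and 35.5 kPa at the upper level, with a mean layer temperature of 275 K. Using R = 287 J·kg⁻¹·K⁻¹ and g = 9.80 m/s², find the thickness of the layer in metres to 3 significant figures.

Δz ≈ 4990 m

Hypsometric equation: Δz = (R T̄/g) ln(P₁/P₂).
R T̄/g = 287 × 275 / 9.80 = 8053.6 m.
ln(66.0/35.5) = ln(1.8592) = 0.62015.
Δz = 8053.6 × 0.62015 = 4994.4 m.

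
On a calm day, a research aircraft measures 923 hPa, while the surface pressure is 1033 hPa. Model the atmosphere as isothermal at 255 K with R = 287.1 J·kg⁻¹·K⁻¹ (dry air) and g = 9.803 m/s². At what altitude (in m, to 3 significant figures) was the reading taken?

z ≈ 841 m

Scale height: H = RT/g = 287.1 × 255 / 9.803 = 7468.2 m.
Invert the barometric formula: z = H ln(P₀/P).
P₀/P = 1033/923 = 1.1192; ln(1.1192) = 0.11261.
z = 7468.2 × 0.11261 = 840.99 m.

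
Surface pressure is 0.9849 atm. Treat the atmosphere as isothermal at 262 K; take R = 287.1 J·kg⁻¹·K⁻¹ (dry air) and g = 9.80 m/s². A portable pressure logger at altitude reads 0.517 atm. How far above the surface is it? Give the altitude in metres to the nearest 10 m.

z ≈ 4950 m

Scale height: H = RT/g = 287.1 × 262 / 9.80 = 7675.5 m.
Invert the barometric formula: z = H ln(P₀/P).
P₀/P = 0.9849/0.517 = 1.9050; ln(1.9050) = 0.64448.
z = 7675.5 × 0.64448 = 4946.7 m.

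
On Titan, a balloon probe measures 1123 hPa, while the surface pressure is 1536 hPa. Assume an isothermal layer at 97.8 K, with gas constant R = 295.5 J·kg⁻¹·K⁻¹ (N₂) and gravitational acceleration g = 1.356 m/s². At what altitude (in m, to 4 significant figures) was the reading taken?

z ≈ 6675 m

Scale height: H = RT/g = 295.5 × 97.8 / 1.356 = 21313 m.
Invert the barometric formula: z = H ln(P₀/P).
P₀/P = 1536/1123 = 1.3678; ln(1.3678) = 0.31320.
z = 21313 × 0.31320 = 6675.2 m.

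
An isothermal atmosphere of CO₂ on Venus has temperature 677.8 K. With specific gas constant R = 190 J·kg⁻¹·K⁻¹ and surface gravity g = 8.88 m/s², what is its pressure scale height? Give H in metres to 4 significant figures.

The scale height of an isothermal atmosphere is H = RT/g.
H = 190 × 677.8 / 8.88 = 128780/8.88 = 14502 m.

H ≈ 14500 m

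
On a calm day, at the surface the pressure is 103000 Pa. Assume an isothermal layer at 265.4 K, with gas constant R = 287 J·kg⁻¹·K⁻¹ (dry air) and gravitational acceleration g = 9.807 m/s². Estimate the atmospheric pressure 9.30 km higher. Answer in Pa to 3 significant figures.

Scale height: H = RT/g = 287 × 265.4 / 9.807 = 7766.9 m.
Barometric formula: P = P₀ exp(−z/H).
z/H = 9300.0/7766.9 = 1.1974; exp(−1.1974) = 0.30198.
P = 103000 × 0.30198 = 31104 Pa.

P ≈ 31100 Pa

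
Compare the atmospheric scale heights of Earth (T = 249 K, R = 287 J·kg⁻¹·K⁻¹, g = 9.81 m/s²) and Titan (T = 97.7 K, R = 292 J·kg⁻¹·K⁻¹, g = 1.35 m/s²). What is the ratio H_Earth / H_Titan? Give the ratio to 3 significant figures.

H = RT/g for each body.
H_Earth = 287 × 249 / 9.81 = 7284.7 m.
H_Titan = 292 × 97.7 / 1.35 = 21132 m.
H_Earth/H_Titan = 7284.7/21132 = 0.34472.

H_Earth/H_Titan ≈ 0.345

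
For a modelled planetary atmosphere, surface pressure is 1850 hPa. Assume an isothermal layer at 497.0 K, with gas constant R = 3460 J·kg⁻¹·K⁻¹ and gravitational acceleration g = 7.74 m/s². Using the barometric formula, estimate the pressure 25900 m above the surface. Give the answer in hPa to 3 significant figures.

Scale height: H = RT/g = 3460 × 497.0 / 7.74 = 222170 m.
Barometric formula: P = P₀ exp(−z/H).
z/H = 25900/222170 = 0.11658; exp(−0.11658) = 0.88996.
P = 1850 × 0.88996 = 1646.4 hPa.

P ≈ 1650 hPa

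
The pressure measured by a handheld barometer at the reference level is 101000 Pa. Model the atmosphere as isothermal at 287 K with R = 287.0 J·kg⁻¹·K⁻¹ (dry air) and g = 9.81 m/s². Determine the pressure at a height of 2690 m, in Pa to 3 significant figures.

P ≈ 73300 Pa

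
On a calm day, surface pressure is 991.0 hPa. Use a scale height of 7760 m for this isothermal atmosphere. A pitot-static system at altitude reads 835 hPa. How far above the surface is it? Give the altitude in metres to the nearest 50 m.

Invert the barometric formula: z = H ln(P₀/P).
P₀/P = 991.0/835 = 1.1868; ln(1.1868) = 0.17126.
z = 7760.0 × 0.17126 = 1329.0 m.

z ≈ 1350 m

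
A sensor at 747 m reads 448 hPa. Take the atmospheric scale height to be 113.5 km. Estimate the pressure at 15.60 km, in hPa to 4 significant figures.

P ≈ 393.0 hPa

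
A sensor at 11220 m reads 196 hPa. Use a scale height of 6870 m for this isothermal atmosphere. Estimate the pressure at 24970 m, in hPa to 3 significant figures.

Between two levels, P₂ = P₁ exp(−Δz/H) with Δz = z₂ − z₁.
Δz = 24970 − 11220 = 13750 m; Δz/H = 13750/6870.0 = 2.0015.
P₂ = 196 × exp(−2.0015) = 196 × 0.13513 = 26.485 hPa.

P ≈ 26.5 hPa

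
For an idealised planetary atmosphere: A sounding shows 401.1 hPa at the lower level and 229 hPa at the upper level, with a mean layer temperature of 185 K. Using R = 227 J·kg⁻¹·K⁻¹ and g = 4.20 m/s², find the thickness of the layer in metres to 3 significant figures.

Δz ≈ 5600 m

Hypsometric equation: Δz = (R T̄/g) ln(P₁/P₂).
R T̄/g = 227 × 185 / 4.20 = 9998.8 m.
ln(401.1/229) = ln(1.7515) = 0.56047.
Δz = 9998.8 × 0.56047 = 5604.0 m.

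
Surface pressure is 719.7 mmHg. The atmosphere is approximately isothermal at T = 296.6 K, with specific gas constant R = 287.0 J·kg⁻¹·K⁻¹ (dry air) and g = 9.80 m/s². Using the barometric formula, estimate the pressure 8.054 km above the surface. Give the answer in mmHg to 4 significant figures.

Scale height: H = RT/g = 287.0 × 296.6 / 9.80 = 8686.1 m.
Barometric formula: P = P₀ exp(−z/H).
z/H = 8054.0/8686.1 = 0.92723; exp(−0.92723) = 0.39565.
P = 719.7 × 0.39565 = 284.75 mmHg.

P ≈ 284.7 mmHg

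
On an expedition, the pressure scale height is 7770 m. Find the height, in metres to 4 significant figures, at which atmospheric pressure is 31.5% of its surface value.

z ≈ 8976 m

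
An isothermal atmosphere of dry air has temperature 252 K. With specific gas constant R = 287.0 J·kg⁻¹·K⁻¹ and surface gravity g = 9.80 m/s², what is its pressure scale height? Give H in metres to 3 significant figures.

H ≈ 7380 m

The scale height of an isothermal atmosphere is H = RT/g.
H = 287.0 × 252 / 9.80 = 72324/9.80 = 7380.0 m.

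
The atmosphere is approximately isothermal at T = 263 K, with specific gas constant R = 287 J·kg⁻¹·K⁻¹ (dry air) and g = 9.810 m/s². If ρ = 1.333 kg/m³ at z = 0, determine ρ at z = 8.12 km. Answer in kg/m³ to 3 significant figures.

ρ ≈ 0.464 kg/m³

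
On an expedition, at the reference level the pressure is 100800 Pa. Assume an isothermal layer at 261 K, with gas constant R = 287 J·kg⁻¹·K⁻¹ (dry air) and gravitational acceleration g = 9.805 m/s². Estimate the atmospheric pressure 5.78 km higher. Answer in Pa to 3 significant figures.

Scale height: H = RT/g = 287 × 261 / 9.805 = 7639.7 m.
Barometric formula: P = P₀ exp(−z/H).
z/H = 5780.0/7639.7 = 0.75657; exp(−0.75657) = 0.46927.
P = 100800 × 0.46927 = 47302 Pa.

P ≈ 47300 Pa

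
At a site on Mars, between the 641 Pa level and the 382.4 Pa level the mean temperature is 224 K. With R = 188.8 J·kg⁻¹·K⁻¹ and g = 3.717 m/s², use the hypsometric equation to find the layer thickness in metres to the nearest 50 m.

Δz ≈ 5900 m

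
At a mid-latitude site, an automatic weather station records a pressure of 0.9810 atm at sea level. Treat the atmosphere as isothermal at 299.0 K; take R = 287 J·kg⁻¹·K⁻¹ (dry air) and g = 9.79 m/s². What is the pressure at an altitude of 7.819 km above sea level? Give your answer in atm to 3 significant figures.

P ≈ 0.402 atm

Scale height: H = RT/g = 287 × 299.0 / 9.79 = 8765.4 m.
Barometric formula: P = P₀ exp(−z/H).
z/H = 7819.0/8765.4 = 0.89203; exp(−0.89203) = 0.40982.
P = 0.9810 × 0.40982 = 0.40203 atm.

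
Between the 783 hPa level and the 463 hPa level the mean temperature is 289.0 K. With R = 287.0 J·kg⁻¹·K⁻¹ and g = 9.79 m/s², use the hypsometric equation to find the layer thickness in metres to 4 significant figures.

Δz ≈ 4451 m

Hypsometric equation: Δz = (R T̄/g) ln(P₁/P₂).
R T̄/g = 287.0 × 289.0 / 9.79 = 8472.2 m.
ln(783/463) = ln(1.6911) = 0.52538.
Δz = 8472.2 × 0.52538 = 4451.1 m.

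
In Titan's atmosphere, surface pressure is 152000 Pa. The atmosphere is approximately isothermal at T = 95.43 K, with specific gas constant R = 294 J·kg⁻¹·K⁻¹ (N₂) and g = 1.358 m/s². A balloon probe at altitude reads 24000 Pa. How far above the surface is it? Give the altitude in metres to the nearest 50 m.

Scale height: H = RT/g = 294 × 95.43 / 1.358 = 20660 m.
Invert the barometric formula: z = H ln(P₀/P).
P₀/P = 152000/24000 = 6.3333; ln(6.3333) = 1.8458.
z = 20660 × 1.8458 = 38134 m.

z ≈ 38150 m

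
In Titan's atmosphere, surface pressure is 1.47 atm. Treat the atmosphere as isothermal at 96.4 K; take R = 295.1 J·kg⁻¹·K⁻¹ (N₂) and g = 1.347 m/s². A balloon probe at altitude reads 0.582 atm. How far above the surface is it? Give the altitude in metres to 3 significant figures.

Scale height: H = RT/g = 295.1 × 96.4 / 1.347 = 21119 m.
Invert the barometric formula: z = H ln(P₀/P).
P₀/P = 1.47/0.582 = 2.5258; ln(2.5258) = 0.92656.
z = 21119 × 0.92656 = 19568 m.

z ≈ 19600 m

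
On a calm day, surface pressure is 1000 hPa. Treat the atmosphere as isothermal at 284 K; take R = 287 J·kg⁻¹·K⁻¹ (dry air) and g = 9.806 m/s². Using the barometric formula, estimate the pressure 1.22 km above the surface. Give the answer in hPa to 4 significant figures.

Scale height: H = RT/g = 287 × 284 / 9.806 = 8312.1 m.
Barometric formula: P = P₀ exp(−z/H).
z/H = 1220.0/8312.1 = 0.14677; exp(−0.14677) = 0.86349.
P = 1000 × 0.86349 = 863.49 hPa.

P ≈ 863.5 hPa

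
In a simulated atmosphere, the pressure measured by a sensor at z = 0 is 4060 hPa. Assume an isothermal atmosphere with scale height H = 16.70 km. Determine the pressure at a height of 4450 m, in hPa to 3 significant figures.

P ≈ 3110 hPa

Barometric formula: P = P₀ exp(−z/H).
z/H = 4450.0/16700 = 0.26647; exp(−0.26647) = 0.76608.
P = 4060 × 0.76608 = 3110.3 hPa.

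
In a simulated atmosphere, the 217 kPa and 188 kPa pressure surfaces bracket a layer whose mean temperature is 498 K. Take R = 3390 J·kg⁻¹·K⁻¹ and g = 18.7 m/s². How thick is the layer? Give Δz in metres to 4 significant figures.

Δz ≈ 12950 m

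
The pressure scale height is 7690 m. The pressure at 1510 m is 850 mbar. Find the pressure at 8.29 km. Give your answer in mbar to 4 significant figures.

Between two levels, P₂ = P₁ exp(−Δz/H) with Δz = z₂ − z₁.
Δz = 8290.0 − 1510.0 = 6780.0 m; Δz/H = 6780.0/7690.0 = 0.88166.
P₂ = 850 × exp(−0.88166) = 850 × 0.41409 = 351.98 mbar.

P ≈ 352.0 mbar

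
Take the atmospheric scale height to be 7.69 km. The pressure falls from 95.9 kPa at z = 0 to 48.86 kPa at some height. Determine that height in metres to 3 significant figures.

Invert the barometric formula: z = H ln(P₀/P).
P₀/P = 95.9/48.86 = 1.9628; ln(1.9628) = 0.67437.
z = 7690.0 × 0.67437 = 5185.9 m.

z ≈ 5190 m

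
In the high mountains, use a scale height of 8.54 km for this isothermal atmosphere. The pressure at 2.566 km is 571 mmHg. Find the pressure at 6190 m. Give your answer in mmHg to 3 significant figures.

Between two levels, P₂ = P₁ exp(−Δz/H) with Δz = z₂ − z₁.
Δz = 6190.0 − 2566.0 = 3624.0 m; Δz/H = 3624.0/8540.0 = 0.42436.
P₂ = 571 × exp(−0.42436) = 571 × 0.65419 = 373.54 mmHg.

P ≈ 374 mmHg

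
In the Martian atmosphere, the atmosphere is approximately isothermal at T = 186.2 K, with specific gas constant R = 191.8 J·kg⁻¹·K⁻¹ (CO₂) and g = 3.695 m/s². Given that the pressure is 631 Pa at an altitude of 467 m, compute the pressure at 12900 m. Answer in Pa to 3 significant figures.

P ≈ 174 Pa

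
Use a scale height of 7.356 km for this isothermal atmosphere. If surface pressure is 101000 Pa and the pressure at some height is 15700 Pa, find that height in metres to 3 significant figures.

Invert the barometric formula: z = H ln(P₀/P).
P₀/P = 101000/15700 = 6.4331; ln(6.4331) = 1.8615.
z = 7356.0 × 1.8615 = 13693 m.

z ≈ 13700 m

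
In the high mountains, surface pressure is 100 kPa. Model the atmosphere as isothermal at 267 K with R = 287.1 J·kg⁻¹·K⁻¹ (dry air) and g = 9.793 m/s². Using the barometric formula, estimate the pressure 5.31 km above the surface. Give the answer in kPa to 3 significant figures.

Scale height: H = RT/g = 287.1 × 267 / 9.793 = 7827.6 m.
Barometric formula: P = P₀ exp(−z/H).
z/H = 5310.0/7827.6 = 0.67837; exp(−0.67837) = 0.50744.
P = 100 × 0.50744 = 50.744 kPa.

P ≈ 50.7 kPa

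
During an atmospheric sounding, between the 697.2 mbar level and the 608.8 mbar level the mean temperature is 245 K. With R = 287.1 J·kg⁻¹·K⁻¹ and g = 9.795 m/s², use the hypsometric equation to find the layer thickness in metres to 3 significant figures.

Hypsometric equation: Δz = (R T̄/g) ln(P₁/P₂).
R T̄/g = 287.1 × 245 / 9.795 = 7181.2 m.
ln(697.2/608.8) = ln(1.1452) = 0.13558.
Δz = 7181.2 × 0.13558 = 973.63 m.

Δz ≈ 974 m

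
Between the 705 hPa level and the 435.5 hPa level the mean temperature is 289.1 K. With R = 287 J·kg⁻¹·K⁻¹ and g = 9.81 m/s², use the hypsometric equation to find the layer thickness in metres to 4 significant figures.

Hypsometric equation: Δz = (R T̄/g) ln(P₁/P₂).
R T̄/g = 287 × 289.1 / 9.81 = 8457.9 m.
ln(705/435.5) = ln(1.6188) = 0.48169.
Δz = 8457.9 × 0.48169 = 4074.1 m.

Δz ≈ 4074 m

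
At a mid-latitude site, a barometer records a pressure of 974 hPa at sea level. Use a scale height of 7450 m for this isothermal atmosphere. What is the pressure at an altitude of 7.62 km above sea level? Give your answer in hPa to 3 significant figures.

P ≈ 350 hPa

Barometric formula: P = P₀ exp(−z/H).
z/H = 7620.0/7450.0 = 1.0228; exp(−1.0228) = 0.35959.
P = 974 × 0.35959 = 350.24 hPa.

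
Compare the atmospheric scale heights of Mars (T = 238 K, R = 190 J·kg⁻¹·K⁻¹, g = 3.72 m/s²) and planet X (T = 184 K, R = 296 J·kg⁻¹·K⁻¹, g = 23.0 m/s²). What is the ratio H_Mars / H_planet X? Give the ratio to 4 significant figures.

H = RT/g for each body.
H_Mars = 190 × 238 / 3.72 = 12156 m.
H_planet X = 296 × 184 / 23.0 = 2368.0 m.
H_Mars/H_planet X = 12156/2368.0 = 5.1334.

H_Mars/H_planet X ≈ 5.133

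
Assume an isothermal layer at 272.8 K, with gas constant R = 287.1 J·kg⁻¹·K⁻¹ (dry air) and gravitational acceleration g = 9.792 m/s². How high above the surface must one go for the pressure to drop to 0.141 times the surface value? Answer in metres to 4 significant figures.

Scale height: H = RT/g = 287.1 × 272.8 / 9.792 = 7998.5 m.
Set P/P₀ = exp(−z/H) = 0.141, so z = −H ln(0.141).
−ln(0.141) = 1.9590; z = 7998.5 × 1.9590 = 15669 m.

z ≈ 15670 m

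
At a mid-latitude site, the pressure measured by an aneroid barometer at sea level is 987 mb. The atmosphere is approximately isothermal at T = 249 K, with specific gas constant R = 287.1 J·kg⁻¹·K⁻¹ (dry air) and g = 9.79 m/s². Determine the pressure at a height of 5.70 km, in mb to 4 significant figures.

P ≈ 452.2 mb

Scale height: H = RT/g = 287.1 × 249 / 9.79 = 7302.1 m.
Barometric formula: P = P₀ exp(−z/H).
z/H = 5700.0/7302.1 = 0.78060; exp(−0.78060) = 0.45813.
P = 987 × 0.45813 = 452.17 mb.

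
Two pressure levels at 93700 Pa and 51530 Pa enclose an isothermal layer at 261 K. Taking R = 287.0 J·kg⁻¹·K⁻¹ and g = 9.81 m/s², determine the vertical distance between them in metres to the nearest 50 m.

Δz ≈ 4550 m

Hypsometric equation: Δz = (R T̄/g) ln(P₁/P₂).
R T̄/g = 287.0 × 261 / 9.81 = 7635.8 m.
ln(93700/51530) = ln(1.8184) = 0.59796.
Δz = 7635.8 × 0.59796 = 4565.9 m.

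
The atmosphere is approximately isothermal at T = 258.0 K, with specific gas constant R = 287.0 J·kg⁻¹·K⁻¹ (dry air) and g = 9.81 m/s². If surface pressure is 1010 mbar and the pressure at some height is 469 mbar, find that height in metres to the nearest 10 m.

Scale height: H = RT/g = 287.0 × 258.0 / 9.81 = 7548.0 m.
Invert the barometric formula: z = H ln(P₀/P).
P₀/P = 1010/469 = 2.1535; ln(2.1535) = 0.76709.
z = 7548.0 × 0.76709 = 5790.0 m.

z ≈ 5790 m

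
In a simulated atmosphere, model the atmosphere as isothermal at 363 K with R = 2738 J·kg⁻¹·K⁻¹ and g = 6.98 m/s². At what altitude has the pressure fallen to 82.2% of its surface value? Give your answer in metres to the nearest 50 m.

Scale height: H = RT/g = 2738 × 363 / 6.98 = 142390 m.
Set P/P₀ = exp(−z/H) = 0.822, so z = −H ln(0.822).
−ln(0.822) = 0.19601; z = 142390 × 0.19601 = 27910 m.

z ≈ 27900 m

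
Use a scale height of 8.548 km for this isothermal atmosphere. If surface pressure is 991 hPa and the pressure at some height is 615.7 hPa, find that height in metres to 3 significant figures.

Invert the barometric formula: z = H ln(P₀/P).
P₀/P = 991/615.7 = 1.6096; ln(1.6096) = 0.47599.
z = 8548.0 × 0.47599 = 4068.8 m.

z ≈ 4070 m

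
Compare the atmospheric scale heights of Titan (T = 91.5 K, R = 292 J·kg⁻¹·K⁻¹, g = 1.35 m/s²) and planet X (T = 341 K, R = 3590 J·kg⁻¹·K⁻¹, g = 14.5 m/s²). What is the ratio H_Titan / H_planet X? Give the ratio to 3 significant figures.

H_Titan/H_planet X ≈ 0.234

H = RT/g for each body.
H_Titan = 292 × 91.5 / 1.35 = 19791 m.
H_planet X = 3590 × 341 / 14.5 = 84427 m.
H_Titan/H_planet X = 19791/84427 = 0.23442.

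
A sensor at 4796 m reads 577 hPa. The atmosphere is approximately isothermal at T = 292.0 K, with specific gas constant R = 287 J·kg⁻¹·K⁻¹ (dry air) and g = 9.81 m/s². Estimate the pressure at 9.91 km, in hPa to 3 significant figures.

P ≈ 317 hPa

Scale height: H = RT/g = 287 × 292.0 / 9.81 = 8542.7 m.
Between two levels, P₂ = P₁ exp(−Δz/H) with Δz = z₂ − z₁.
Δz = 9910.0 − 4796.0 = 5114.0 m; Δz/H = 5114.0/8542.7 = 0.59864.
P₂ = 577 × exp(−0.59864) = 577 × 0.54956 = 317.10 hPa.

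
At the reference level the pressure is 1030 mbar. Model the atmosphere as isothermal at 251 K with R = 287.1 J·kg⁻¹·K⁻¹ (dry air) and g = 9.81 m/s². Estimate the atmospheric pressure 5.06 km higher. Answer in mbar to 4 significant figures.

P ≈ 517.2 mbar

Scale height: H = RT/g = 287.1 × 251 / 9.81 = 7345.8 m.
Barometric formula: P = P₀ exp(−z/H).
z/H = 5060.0/7345.8 = 0.68883; exp(−0.68883) = 0.50216.
P = 1030 × 0.50216 = 517.22 mbar.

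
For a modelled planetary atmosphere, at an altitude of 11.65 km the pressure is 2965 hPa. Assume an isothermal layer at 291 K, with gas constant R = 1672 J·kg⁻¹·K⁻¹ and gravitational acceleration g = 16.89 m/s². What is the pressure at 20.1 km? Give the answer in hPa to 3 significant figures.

Scale height: H = RT/g = 1672 × 291 / 16.89 = 28807 m.
Between two levels, P₂ = P₁ exp(−Δz/H) with Δz = z₂ − z₁.
Δz = 20100 − 11650 = 8450.0 m; Δz/H = 8450.0/28807 = 0.29333.
P₂ = 2965 × exp(−0.29333) = 2965 × 0.74578 = 2211.2 hPa.

P ≈ 2210 hPa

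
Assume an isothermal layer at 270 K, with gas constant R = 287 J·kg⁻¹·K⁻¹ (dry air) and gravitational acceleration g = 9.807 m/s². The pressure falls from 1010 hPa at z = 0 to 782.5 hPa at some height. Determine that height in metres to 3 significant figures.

Scale height: H = RT/g = 287 × 270 / 9.807 = 7901.5 m.
Invert the barometric formula: z = H ln(P₀/P).
P₀/P = 1010/782.5 = 1.2907; ln(1.2907) = 0.25518.
z = 7901.5 × 0.25518 = 2016.3 m.

z ≈ 2020 m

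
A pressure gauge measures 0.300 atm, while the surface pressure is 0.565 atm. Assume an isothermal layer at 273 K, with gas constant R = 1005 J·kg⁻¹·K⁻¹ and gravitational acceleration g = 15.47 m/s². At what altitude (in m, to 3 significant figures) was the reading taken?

Scale height: H = RT/g = 1005 × 273 / 15.47 = 17735 m.
Invert the barometric formula: z = H ln(P₀/P).
P₀/P = 0.565/0.300 = 1.8833; ln(1.8833) = 0.63303.
z = 17735 × 0.63303 = 11227 m.

z ≈ 11200 m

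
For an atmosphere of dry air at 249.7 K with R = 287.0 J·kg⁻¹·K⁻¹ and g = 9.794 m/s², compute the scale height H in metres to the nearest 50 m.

H ≈ 7300 m

The scale height of an isothermal atmosphere is H = RT/g.
H = 287.0 × 249.7 / 9.794 = 71664/9.794 = 7317.1 m.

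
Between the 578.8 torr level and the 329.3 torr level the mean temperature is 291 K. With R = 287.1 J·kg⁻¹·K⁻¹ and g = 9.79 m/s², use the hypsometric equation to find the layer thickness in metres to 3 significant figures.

Hypsometric equation: Δz = (R T̄/g) ln(P₁/P₂).
R T̄/g = 287.1 × 291 / 9.79 = 8533.8 m.
ln(578.8/329.3) = ln(1.7577) = 0.56401.
Δz = 8533.8 × 0.56401 = 4813.1 m.

Δz ≈ 4810 m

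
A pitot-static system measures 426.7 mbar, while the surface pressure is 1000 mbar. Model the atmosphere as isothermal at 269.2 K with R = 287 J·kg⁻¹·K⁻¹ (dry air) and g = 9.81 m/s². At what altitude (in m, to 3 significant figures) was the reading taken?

Scale height: H = RT/g = 287 × 269.2 / 9.81 = 7875.7 m.
Invert the barometric formula: z = H ln(P₀/P).
P₀/P = 1000/426.7 = 2.3436; ln(2.3436) = 0.85169.
z = 7875.7 × 0.85169 = 6707.7 m.

z ≈ 6710 m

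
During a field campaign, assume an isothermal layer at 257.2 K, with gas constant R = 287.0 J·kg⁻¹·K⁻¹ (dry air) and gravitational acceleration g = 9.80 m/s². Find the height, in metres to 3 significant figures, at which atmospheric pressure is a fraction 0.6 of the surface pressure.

z ≈ 3850 m

Scale height: H = RT/g = 287.0 × 257.2 / 9.80 = 7532.3 m.
Set P/P₀ = exp(−z/H) = 0.6, so z = −H ln(0.6).
−ln(0.6) = 0.51083; z = 7532.3 × 0.51083 = 3847.7 m.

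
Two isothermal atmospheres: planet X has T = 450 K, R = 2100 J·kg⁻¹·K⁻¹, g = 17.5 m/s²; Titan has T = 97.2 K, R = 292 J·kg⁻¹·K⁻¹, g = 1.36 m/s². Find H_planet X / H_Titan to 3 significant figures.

H_planet X/H_Titan ≈ 2.59

H = RT/g for each body.
H_planet X = 2100 × 450 / 17.5 = 54000 m.
H_Titan = 292 × 97.2 / 1.36 = 20869 m.
H_planet X/H_Titan = 54000/20869 = 2.5876.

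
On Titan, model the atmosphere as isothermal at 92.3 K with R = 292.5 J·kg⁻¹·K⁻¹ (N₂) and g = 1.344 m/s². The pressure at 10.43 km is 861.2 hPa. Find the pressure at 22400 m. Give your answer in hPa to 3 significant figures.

P ≈ 475 hPa

Scale height: H = RT/g = 292.5 × 92.3 / 1.344 = 20088 m.
Between two levels, P₂ = P₁ exp(−Δz/H) with Δz = z₂ − z₁.
Δz = 22400 − 10430 = 11970 m; Δz/H = 11970/20088 = 0.59588.
P₂ = 861.2 × exp(−0.59588) = 861.2 × 0.55108 = 474.59 hPa.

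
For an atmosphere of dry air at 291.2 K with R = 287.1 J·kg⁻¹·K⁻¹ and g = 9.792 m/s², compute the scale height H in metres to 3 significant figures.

The scale height of an isothermal atmosphere is H = RT/g.
H = 287.1 × 291.2 / 9.792 = 83604/9.792 = 8538.0 m.

H ≈ 8540 m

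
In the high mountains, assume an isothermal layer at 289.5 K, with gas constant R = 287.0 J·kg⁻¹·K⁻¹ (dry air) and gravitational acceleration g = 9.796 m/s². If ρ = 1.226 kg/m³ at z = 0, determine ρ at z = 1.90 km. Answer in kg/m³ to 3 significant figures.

Scale height: H = RT/g = 287.0 × 289.5 / 9.796 = 8481.7 m.
In an isothermal atmosphere, density decays like pressure: ρ = ρ₀ exp(−z/H).
z/H = 1900.0/8481.7 = 0.22401; exp(−0.22401) = 0.79931.
ρ = 1.226 × 0.79931 = 0.97995 kg/m³.

ρ ≈ 0.980 kg/m³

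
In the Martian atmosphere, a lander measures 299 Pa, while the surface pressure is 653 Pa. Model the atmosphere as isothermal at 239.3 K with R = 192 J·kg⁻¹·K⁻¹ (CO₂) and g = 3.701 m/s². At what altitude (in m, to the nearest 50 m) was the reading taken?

z ≈ 9700 m

Scale height: H = RT/g = 192 × 239.3 / 3.701 = 12414 m.
Invert the barometric formula: z = H ln(P₀/P).
P₀/P = 653/299 = 2.1839; ln(2.1839) = 0.78111.
z = 12414 × 0.78111 = 9696.7 m.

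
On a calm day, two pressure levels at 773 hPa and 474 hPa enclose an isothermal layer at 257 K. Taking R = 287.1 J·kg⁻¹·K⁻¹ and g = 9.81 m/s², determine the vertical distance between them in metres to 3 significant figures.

Δz ≈ 3680 m

Hypsometric equation: Δz = (R T̄/g) ln(P₁/P₂).
R T̄/g = 287.1 × 257 / 9.81 = 7521.4 m.
ln(773/474) = ln(1.6308) = 0.48907.
Δz = 7521.4 × 0.48907 = 3678.5 m.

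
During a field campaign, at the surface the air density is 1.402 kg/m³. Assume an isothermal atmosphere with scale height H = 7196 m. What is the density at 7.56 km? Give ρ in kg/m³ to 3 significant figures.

In an isothermal atmosphere, density decays like pressure: ρ = ρ₀ exp(−z/H).
z/H = 7560.0/7196.0 = 1.0506; exp(−1.0506) = 0.34973.
ρ = 1.402 × 0.34973 = 0.49032 kg/m³.

ρ ≈ 0.490 kg/m³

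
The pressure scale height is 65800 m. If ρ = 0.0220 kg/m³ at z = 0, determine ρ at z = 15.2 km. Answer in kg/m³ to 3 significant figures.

In an isothermal atmosphere, density decays like pressure: ρ = ρ₀ exp(−z/H).
z/H = 15200/65800 = 0.23100; exp(−0.23100) = 0.79374.
ρ = 0.0220 × 0.79374 = 0.017462 kg/m³.

ρ ≈ 0.0175 kg/m³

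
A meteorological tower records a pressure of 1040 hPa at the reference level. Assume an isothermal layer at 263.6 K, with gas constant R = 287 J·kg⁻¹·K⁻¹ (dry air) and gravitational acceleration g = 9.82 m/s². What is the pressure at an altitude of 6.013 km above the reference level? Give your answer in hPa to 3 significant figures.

Scale height: H = RT/g = 287 × 263.6 / 9.82 = 7704.0 m.
Barometric formula: P = P₀ exp(−z/H).
z/H = 6013.0/7704.0 = 0.78050; exp(−0.78050) = 0.45818.
P = 1040 × 0.45818 = 476.51 hPa.

P ≈ 477 hPa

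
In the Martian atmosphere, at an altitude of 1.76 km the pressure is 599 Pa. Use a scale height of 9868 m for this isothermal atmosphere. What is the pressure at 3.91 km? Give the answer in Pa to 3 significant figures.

Between two levels, P₂ = P₁ exp(−Δz/H) with Δz = z₂ − z₁.
Δz = 3910.0 − 1760.0 = 2150.0 m; Δz/H = 2150.0/9868.0 = 0.21788.
P₂ = 599 × exp(−0.21788) = 599 × 0.80422 = 481.73 Pa.

P ≈ 482 Pa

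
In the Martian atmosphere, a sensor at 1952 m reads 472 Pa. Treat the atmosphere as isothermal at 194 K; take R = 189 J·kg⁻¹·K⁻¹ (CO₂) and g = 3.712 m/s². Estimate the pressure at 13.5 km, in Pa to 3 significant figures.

Scale height: H = RT/g = 189 × 194 / 3.712 = 9877.7 m.
Between two levels, P₂ = P₁ exp(−Δz/H) with Δz = z₂ − z₁.
Δz = 13500 − 1952.0 = 11548 m; Δz/H = 11548/9877.7 = 1.1691.
P₂ = 472 × exp(−1.1691) = 472 × 0.31065 = 146.63 Pa.

P ≈ 147 Pa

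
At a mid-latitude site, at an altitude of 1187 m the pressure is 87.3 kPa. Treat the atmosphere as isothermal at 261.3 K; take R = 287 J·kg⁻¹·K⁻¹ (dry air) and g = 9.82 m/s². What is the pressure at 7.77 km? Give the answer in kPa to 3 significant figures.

Scale height: H = RT/g = 287 × 261.3 / 9.82 = 7636.8 m.
Between two levels, P₂ = P₁ exp(−Δz/H) with Δz = z₂ − z₁.
Δz = 7770.0 − 1187.0 = 6583.0 m; Δz/H = 6583.0/7636.8 = 0.86201.
P₂ = 87.3 × exp(−0.86201) = 87.3 × 0.42231 = 36.868 kPa.

P ≈ 36.9 kPa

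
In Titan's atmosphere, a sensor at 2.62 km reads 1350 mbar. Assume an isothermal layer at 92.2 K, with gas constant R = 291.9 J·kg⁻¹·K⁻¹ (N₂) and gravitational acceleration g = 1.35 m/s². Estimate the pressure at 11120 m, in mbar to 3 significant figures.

P ≈ 881 mbar

Scale height: H = RT/g = 291.9 × 92.2 / 1.35 = 19936 m.
Between two levels, P₂ = P₁ exp(−Δz/H) with Δz = z₂ − z₁.
Δz = 11120 − 2620.0 = 8500.0 m; Δz/H = 8500.0/19936 = 0.42636.
P₂ = 1350 × exp(−0.42636) = 1350 × 0.65288 = 881.39 mbar.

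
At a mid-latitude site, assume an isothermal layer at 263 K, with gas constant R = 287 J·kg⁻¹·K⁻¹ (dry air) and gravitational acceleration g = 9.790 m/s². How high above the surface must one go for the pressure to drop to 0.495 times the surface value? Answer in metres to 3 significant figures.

z ≈ 5420 m

Scale height: H = RT/g = 287 × 263 / 9.790 = 7710.0 m.
Set P/P₀ = exp(−z/H) = 0.495, so z = −H ln(0.495).
−ln(0.495) = 0.70320; z = 7710.0 × 0.70320 = 5421.7 m.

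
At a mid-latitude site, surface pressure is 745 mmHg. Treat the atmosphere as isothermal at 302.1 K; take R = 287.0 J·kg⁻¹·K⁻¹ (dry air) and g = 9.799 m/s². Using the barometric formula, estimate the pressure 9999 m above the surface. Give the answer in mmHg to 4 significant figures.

P ≈ 240.6 mmHg

Scale height: H = RT/g = 287.0 × 302.1 / 9.799 = 8848.1 m.
Barometric formula: P = P₀ exp(−z/H).
z/H = 9999.0/8848.1 = 1.1301; exp(−1.1301) = 0.32300.
P = 745 × 0.32300 = 240.64 mmHg.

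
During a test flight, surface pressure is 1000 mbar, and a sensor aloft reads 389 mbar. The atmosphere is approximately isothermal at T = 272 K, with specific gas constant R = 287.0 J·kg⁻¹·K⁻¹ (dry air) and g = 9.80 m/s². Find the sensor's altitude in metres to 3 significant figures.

z ≈ 7520 m

Scale height: H = RT/g = 287.0 × 272 / 9.80 = 7965.7 m.
Invert the barometric formula: z = H ln(P₀/P).
P₀/P = 1000/389 = 2.5707; ln(2.5707) = 0.94418.
z = 7965.7 × 0.94418 = 7521.1 m.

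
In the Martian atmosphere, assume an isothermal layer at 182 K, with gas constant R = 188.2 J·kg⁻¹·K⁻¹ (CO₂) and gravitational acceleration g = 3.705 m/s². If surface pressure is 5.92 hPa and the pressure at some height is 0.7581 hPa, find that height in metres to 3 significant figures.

Scale height: H = RT/g = 188.2 × 182 / 3.705 = 9244.9 m.
Invert the barometric formula: z = H ln(P₀/P).
P₀/P = 5.92/0.7581 = 7.8090; ln(7.8090) = 2.0553.
z = 9244.9 × 2.0553 = 19001 m.

z ≈ 19000 m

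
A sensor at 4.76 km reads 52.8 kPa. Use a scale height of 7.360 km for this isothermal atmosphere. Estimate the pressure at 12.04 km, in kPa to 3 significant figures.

Between two levels, P₂ = P₁ exp(−Δz/H) with Δz = z₂ − z₁.
Δz = 12040 − 4760.0 = 7280.0 m; Δz/H = 7280.0/7360.0 = 0.98913.
P₂ = 52.8 × exp(−0.98913) = 52.8 × 0.37190 = 19.636 kPa.

P ≈ 19.6 kPa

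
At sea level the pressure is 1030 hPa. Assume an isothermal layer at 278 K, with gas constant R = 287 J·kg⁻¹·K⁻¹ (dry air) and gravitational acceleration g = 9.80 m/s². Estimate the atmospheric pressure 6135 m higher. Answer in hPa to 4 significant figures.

P ≈ 484.8 hPa

Scale height: H = RT/g = 287 × 278 / 9.80 = 8141.4 m.
Barometric formula: P = P₀ exp(−z/H).
z/H = 6135.0/8141.4 = 0.75356; exp(−0.75356) = 0.47069.
P = 1030 × 0.47069 = 484.81 hPa.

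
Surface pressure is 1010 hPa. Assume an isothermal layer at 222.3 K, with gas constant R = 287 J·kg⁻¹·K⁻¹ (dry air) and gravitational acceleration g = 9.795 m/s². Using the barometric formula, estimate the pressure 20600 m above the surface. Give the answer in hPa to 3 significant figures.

Scale height: H = RT/g = 287 × 222.3 / 9.795 = 6513.5 m.
Barometric formula: P = P₀ exp(−z/H).
z/H = 20600/6513.5 = 3.1627; exp(−3.1627) = 0.042311.
P = 1010 × 0.042311 = 42.734 hPa.

P ≈ 42.7 hPa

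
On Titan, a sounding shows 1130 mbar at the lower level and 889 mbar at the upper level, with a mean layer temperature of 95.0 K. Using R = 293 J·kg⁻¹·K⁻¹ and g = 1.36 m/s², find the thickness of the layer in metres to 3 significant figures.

Δz ≈ 4910 m

Hypsometric equation: Δz = (R T̄/g) ln(P₁/P₂).
R T̄/g = 293 × 95.0 / 1.36 = 20467 m.
ln(1130/889) = ln(1.2711) = 0.23988.
Δz = 20467 × 0.23988 = 4909.6 m.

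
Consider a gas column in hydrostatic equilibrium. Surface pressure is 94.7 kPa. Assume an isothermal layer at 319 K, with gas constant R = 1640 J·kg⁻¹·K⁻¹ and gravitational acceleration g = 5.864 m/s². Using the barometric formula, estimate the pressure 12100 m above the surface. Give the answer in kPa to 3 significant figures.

P ≈ 82.7 kPa

Scale height: H = RT/g = 1640 × 319 / 5.864 = 89216 m.
Barometric formula: P = P₀ exp(−z/H).
z/H = 12100/89216 = 0.13563; exp(−0.13563) = 0.87317.
P = 94.7 × 0.87317 = 82.689 kPa.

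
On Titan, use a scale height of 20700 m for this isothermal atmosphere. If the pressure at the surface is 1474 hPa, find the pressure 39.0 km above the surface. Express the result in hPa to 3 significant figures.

P ≈ 224 hPa

Barometric formula: P = P₀ exp(−z/H).
z/H = 39000/20700 = 1.8841; exp(−1.8841) = 0.15197.
P = 1474 × 0.15197 = 224.00 hPa.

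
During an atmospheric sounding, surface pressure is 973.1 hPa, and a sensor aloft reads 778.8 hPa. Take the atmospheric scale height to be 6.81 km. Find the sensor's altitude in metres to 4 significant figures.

z ≈ 1517 m

Invert the barometric formula: z = H ln(P₀/P).
P₀/P = 973.1/778.8 = 1.2495; ln(1.2495) = 0.22274.
z = 6810.0 × 0.22274 = 1516.9 m.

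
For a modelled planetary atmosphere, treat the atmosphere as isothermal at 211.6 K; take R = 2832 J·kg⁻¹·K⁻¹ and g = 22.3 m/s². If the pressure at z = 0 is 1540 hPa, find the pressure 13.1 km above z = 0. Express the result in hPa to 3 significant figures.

P ≈ 946 hPa

Scale height: H = RT/g = 2832 × 211.6 / 22.3 = 26872 m.
Barometric formula: P = P₀ exp(−z/H).
z/H = 13100/26872 = 0.48750; exp(−0.48750) = 0.61416.
P = 1540 × 0.61416 = 945.81 hPa.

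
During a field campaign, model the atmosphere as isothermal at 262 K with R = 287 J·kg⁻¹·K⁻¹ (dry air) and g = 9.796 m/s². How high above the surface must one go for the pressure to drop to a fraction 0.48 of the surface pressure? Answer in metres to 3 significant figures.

Scale height: H = RT/g = 287 × 262 / 9.796 = 7676.0 m.
Set P/P₀ = exp(−z/H) = 0.48, so z = −H ln(0.48).
−ln(0.48) = 0.73397; z = 7676.0 × 0.73397 = 5634.0 m.

z ≈ 5630 m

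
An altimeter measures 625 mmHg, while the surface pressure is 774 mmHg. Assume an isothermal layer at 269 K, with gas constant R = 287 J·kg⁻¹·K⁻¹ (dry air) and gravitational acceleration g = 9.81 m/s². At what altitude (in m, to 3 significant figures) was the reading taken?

z ≈ 1680 m

Scale height: H = RT/g = 287 × 269 / 9.81 = 7869.8 m.
Invert the barometric formula: z = H ln(P₀/P).
P₀/P = 774/625 = 1.2384; ln(1.2384) = 0.21382.
z = 7869.8 × 0.21382 = 1682.7 m.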